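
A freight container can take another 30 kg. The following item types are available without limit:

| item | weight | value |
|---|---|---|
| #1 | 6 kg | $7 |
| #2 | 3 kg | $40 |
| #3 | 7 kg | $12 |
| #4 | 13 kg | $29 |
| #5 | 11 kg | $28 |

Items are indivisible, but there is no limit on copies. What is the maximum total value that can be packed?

$400

Best value-per-unit is #2 at 40/3, and filling with it alone uses weight 10×3=30. No mix of the others beats 10×40 = 400.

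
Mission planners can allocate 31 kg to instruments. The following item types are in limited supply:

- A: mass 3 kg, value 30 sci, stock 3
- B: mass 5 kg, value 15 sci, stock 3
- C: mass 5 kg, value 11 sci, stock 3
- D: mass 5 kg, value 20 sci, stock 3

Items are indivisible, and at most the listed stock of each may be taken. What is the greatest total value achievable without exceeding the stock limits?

165 sci

Best selections within mass 31 and stock limits:
- 3×A + 1×B + 3×D: mass 29, value 165
- 3×A + 1×C + 3×D: mass 29, value 161
- 3×A + 2×B + 2×D: mass 29, value 160
Best: 165 sci.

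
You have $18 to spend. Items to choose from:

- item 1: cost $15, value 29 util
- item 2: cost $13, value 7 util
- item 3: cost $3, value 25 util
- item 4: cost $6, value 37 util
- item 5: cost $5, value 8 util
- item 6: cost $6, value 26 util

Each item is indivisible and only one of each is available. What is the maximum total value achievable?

Check high-value combinations within $18:
- item 3+item 4+item 6: cost 3+6+6=15, value 25+37+26=88
- item 4+item 5+item 6: cost 6+5+6=17, value 37+8+26=71
- item 3+item 4+item 5: cost 3+6+5=14, value 25+37+8=70
Best: 88 util.

88 util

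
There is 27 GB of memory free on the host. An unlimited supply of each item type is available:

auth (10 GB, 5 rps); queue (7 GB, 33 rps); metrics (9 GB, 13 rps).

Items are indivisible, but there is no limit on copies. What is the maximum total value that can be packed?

99 rps

Best value-per-unit is queue at 33/7, and filling with it alone uses memory 3×7=21. No mix of the others beats 3×33 = 99.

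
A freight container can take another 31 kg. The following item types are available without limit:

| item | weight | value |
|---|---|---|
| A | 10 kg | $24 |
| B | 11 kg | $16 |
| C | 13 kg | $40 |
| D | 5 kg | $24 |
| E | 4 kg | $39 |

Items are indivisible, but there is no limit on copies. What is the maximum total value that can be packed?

$273

Best value-per-unit is E at 39/4, and filling with it alone uses weight 7×4=28. No mix of the others beats 7×39 = 273.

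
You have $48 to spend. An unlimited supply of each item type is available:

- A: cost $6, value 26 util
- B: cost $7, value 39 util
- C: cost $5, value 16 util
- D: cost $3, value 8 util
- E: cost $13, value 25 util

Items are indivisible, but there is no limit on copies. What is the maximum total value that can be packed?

Best value-per-unit is B at 39/7; filling with it alone gives 6×39 = 234.
Optimal mix: 1×A + 6×B → cost 48, value 260.

260 util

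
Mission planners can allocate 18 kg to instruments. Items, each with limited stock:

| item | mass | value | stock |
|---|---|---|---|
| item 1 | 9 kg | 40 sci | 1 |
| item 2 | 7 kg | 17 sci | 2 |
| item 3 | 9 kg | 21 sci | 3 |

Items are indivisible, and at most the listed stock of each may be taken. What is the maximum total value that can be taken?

61 sci

Best selections within mass 18 and stock limits:
- 1×item 1 + 1×item 3: mass 18, value 61
- 1×item 1 + 1×item 2: mass 16, value 57
- 2×item 3: mass 18, value 42
- 1×item 1: mass 9, value 40
Best: 61 sci.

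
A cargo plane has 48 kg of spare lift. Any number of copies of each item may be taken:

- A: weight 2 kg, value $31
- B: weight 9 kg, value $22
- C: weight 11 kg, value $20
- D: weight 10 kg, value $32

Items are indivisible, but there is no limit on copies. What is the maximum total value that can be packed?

Best value-per-unit is A at 31/2, and filling with it alone uses weight 24×2=48. No mix of the others beats 24×31 = 744.

$744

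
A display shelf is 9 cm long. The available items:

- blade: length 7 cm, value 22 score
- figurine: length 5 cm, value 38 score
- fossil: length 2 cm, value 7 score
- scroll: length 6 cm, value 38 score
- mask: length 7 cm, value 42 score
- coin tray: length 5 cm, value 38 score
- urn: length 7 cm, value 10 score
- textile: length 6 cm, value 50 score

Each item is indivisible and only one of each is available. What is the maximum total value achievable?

Check high-value combinations within 9 cm:
- fossil+textile: length 2+6=8, value 7+50=57
- textile: length 6, value 50
- fossil+mask: length 2+7=9, value 7+42=49
- figurine+fossil: length 5+2=7, value 38+7=45
- fossil+coin tray: length 2+5=7, value 7+38=45
Best: 57 score.

57 score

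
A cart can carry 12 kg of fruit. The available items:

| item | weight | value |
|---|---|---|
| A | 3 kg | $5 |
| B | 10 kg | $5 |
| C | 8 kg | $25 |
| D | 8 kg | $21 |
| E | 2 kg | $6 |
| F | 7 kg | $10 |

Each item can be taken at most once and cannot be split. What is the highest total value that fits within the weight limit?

$31

Check high-value combinations within 12 kg:
- C+E: weight 8+2=10, value 25+6=31
- A+C: weight 3+8=11, value 5+25=30
- D+E: weight 8+2=10, value 21+6=27
- A+D: weight 3+8=11, value 5+21=26
Best: $31.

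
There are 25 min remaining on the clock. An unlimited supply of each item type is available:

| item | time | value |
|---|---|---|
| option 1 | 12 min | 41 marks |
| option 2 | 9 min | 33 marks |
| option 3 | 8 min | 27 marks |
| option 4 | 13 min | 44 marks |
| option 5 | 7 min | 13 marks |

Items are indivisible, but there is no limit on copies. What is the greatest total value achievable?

87 marks

Best value-per-unit is option 2 at 33/9; filling with it alone gives 2×33 = 66.
Optimal mix: 1×option 2 + 2×option 3 → time 25, value 87.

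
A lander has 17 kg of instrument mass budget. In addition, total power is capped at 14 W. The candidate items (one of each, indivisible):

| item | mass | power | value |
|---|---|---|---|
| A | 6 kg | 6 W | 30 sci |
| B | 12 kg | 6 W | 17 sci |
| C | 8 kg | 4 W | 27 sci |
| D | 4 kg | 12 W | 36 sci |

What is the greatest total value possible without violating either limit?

57 sci

Feasible sets respecting both limits:
- A+C: mass 14, power 10, value 57
- D: mass 4, power 12, value 36
- A: mass 6, power 6, value 30
- C: mass 8, power 4, value 27
Best: 57 sci.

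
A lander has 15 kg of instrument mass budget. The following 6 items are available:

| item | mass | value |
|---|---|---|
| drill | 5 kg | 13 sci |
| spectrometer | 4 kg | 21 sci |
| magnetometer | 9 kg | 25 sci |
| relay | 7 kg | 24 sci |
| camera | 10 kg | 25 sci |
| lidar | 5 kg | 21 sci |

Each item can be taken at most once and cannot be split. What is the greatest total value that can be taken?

Check high-value combinations within 15 kg:
- drill+spectrometer+lidar: mass 5+4+5=14, value 13+21+21=55
- spectrometer+magnetometer: mass 4+9=13, value 21+25=46
- spectrometer+camera: mass 4+10=14, value 21+25=46
- magnetometer+lidar: mass 9+5=14, value 25+21=46
- camera+lidar: mass 10+5=15, value 25+21=46
Best: 55 sci.

55 sci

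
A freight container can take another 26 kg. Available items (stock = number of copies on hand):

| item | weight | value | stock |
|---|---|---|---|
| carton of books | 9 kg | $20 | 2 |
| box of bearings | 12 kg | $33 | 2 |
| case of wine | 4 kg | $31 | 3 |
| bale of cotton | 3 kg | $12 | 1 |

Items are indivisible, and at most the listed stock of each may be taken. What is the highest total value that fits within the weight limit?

Best selections within weight 26 and stock limits:
- 1×box of bearings + 3×case of wine: weight 24, value 126
- 1×carton of books + 3×case of wine + 1×bale of cotton: weight 24, value 125
- 1×carton of books + 3×case of wine: weight 21, value 113
Best: $126.

$126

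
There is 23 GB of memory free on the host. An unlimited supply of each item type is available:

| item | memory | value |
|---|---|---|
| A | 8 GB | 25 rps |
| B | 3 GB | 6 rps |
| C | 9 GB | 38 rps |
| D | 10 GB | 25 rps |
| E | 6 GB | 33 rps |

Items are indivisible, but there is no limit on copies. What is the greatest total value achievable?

Best value-per-unit is E at 33/6; filling with it alone gives 3×33 = 99.
Optimal mix: 1×B + 3×E → memory 21, value 105.

105 rps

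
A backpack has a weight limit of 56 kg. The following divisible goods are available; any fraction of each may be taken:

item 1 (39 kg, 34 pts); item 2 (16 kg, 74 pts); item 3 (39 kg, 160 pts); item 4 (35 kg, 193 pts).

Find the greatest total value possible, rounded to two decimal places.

287.51

Take in order of value per unit:
- item 4 (193/35 per unit): all 35 → value 193, running total 193.00
- item 2 (74/16 per unit): all 16 → value 74, running total 267.00
- item 3 (160/39 per unit): 5 of 39 → value 5×160/39 = 20.5128, running total 287.51
Total 287.51.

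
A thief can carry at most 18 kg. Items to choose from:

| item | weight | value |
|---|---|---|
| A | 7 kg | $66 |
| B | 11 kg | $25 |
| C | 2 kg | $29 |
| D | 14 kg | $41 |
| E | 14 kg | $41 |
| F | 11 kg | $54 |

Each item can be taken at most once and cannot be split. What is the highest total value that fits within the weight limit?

Check high-value combinations within 18 kg:
- A+F: weight 7+11=18, value 66+54=120
- A+C: weight 7+2=9, value 66+29=95
- A+B: weight 7+11=18, value 66+25=91
Best: $120.

$120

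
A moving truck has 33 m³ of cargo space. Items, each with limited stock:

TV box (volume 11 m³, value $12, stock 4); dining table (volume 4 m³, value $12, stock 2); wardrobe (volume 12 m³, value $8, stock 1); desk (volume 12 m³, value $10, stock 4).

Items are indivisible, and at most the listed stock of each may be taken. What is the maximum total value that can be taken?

Top feasible selections:
- 2×TV box + 2×dining table: volume 30, value 48
- 1×TV box + 2×dining table + 1×desk: volume 31, value 46
- 1×TV box + 2×dining table + 1×wardrobe: volume 31, value 44
Best: $48.

$48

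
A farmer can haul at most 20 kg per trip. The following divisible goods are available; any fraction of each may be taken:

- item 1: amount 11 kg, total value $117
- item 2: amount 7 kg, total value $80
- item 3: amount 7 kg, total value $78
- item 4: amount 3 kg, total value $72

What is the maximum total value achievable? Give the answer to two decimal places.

261.91

Take in order of value per unit:
- item 4 (72/3 per unit): all 3 → value 72, running total 72.00
- item 2 (80/7 per unit): all 7 → value 80, running total 152.00
- item 3 (78/7 per unit): all 7 → value 78, running total 230.00
- item 1 (117/11 per unit): 3 of 11 → value 3×117/11 = 31.9091, running total 261.91
Total 261.91.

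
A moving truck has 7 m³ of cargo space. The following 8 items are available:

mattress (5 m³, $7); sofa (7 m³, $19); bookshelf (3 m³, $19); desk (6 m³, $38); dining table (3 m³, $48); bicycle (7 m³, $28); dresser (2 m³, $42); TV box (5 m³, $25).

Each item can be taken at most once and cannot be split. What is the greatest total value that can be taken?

$90

Check high-value combinations within 7 m³:
- dining table+dresser: volume 3+2=5, value 48+42=90
- bookshelf+dining table: volume 3+3=6, value 19+48=67
- dresser+TV box: volume 2+5=7, value 42+25=67
- bookshelf+dresser: volume 3+2=5, value 19+42=61
Best: $90.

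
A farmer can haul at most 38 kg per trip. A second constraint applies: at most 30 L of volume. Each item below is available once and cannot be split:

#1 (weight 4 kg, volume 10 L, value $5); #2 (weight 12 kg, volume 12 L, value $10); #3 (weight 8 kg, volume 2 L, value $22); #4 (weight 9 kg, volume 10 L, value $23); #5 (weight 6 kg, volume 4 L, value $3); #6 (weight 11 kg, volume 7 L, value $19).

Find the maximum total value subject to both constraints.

Feasible sets respecting both limits:
- #1+#3+#4+#6: weight 32, volume 29, value 69
- #3+#4+#5+#6: weight 34, volume 23, value 67
- #3+#4+#6: weight 28, volume 19, value 64
Best: $69.

$69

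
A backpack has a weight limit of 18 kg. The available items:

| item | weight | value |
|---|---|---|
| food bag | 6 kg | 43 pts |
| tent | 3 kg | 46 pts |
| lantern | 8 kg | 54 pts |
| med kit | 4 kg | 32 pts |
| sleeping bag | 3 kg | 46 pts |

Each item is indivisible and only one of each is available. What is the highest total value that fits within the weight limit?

178 pts

Check high-value combinations within 18 kg:
- tent+lantern+med kit+sleeping bag: weight 3+8+4+3=18, value 46+54+32+46=178
- food bag+tent+med kit+sleeping bag: weight 6+3+4+3=16, value 43+46+32+46=167
- tent+lantern+sleeping bag: weight 3+8+3=14, value 46+54+46=146
- food bag+tent+lantern: weight 6+3+8=17, value 43+46+54=143
- food bag+lantern+sleeping bag: weight 6+8+3=17, value 43+54+46=143
Best: 178 pts.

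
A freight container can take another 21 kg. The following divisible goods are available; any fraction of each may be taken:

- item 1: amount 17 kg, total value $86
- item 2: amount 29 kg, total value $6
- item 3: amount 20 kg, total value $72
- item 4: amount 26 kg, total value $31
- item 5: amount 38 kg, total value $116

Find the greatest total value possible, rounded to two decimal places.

100.40

Take in order of value per unit:
- item 1 (86/17 per unit): all 17 → value 86, running total 86.00
- item 3 (72/20 per unit): 4 of 20 → value 4×72/20 = 14.4000, running total 100.40
Total 100.40.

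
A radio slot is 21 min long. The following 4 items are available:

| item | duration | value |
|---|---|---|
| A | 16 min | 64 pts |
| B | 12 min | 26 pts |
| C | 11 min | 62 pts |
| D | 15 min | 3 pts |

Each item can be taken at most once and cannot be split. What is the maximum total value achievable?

Check high-value combinations within 21 min:
- A: duration 16, value 64
- C: duration 11, value 62
- B: duration 12, value 26
- D: duration 15, value 3
Best: 64 pts.

64 pts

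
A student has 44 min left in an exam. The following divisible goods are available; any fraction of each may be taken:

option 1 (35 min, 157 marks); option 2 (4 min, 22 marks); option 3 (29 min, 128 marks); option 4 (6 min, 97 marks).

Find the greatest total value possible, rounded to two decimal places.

Take in order of value per unit:
- option 4 (97/6 per unit): all 6 → value 97, running total 97.00
- option 2 (22/4 per unit): all 4 → value 22, running total 119.00
- option 1 (157/35 per unit): 34 of 35 → value 34×157/35 = 152.5143, running total 271.51
Total 271.51.

271.51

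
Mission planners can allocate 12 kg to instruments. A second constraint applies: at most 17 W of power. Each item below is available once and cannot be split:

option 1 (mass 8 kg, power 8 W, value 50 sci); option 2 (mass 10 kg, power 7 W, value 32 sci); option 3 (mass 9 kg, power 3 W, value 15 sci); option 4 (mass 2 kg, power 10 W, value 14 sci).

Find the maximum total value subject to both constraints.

50 sci

Feasible sets respecting both limits:
- option 1: mass 8, power 8, value 50
- option 2+option 4: mass 12, power 17, value 46
- option 2: mass 10, power 7, value 32
Best: 50 sci.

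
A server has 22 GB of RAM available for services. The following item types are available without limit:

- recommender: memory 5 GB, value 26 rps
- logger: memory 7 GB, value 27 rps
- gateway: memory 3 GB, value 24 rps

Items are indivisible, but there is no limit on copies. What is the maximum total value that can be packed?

168 rps

Best value-per-unit is gateway at 24/3, and filling with it alone uses memory 7×3=21. No mix of the others beats 7×24 = 168.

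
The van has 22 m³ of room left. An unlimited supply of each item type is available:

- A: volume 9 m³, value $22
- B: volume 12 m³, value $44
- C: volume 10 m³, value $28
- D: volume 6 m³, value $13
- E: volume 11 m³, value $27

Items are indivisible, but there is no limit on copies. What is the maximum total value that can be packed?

Best value-per-unit is B at 44/12; filling with it alone gives 1×44 = 44.
Optimal mix: 1×B + 1×C → volume 22, value 72.

$72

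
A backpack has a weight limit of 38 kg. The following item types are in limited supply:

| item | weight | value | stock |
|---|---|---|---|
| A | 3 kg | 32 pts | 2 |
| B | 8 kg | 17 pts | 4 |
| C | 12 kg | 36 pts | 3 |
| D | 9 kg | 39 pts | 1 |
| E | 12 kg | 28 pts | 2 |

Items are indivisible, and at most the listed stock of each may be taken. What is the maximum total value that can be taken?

Top feasible selections:
- 2×A + 1×B + 1×C + 1×D: weight 35, value 156
- 2×A + 1×B + 2×C: weight 38, value 153
Best: 156 pts.

156 pts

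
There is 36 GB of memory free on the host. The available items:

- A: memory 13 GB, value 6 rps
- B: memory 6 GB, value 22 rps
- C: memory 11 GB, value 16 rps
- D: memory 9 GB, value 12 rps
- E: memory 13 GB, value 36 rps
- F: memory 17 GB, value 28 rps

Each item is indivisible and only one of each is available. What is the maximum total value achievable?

Check high-value combinations within 36 GB:
- B+E+F: memory 6+13+17=36, value 22+36+28=86
- B+C+E: memory 6+11+13=30, value 22+16+36=74
- B+D+E: memory 6+9+13=28, value 22+12+36=70
Best: 86 rps.

86 rps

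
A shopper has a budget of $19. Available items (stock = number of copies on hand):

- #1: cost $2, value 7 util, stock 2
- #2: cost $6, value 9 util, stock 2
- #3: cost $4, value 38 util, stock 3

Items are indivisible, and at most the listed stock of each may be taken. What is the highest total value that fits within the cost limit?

Top feasible selections:
- 2×#1 + 3×#3: cost 16, value 128
- 1×#2 + 3×#3: cost 18, value 123
- 1×#1 + 3×#3: cost 14, value 121
Best: 128 util.

128 util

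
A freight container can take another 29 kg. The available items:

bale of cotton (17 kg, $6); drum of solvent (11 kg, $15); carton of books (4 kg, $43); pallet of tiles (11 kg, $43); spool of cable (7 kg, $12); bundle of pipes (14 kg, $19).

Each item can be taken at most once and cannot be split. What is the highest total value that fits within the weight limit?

Check high-value combinations within 29 kg:
- carton of books+pallet of tiles+bundle of pipes: weight 4+11+14=29, value 43+43+19=105
- drum of solvent+carton of books+pallet of tiles: weight 11+4+11=26, value 15+43+43=101
- carton of books+pallet of tiles+spool of cable: weight 4+11+7=22, value 43+43+12=98
Best: $105.

$105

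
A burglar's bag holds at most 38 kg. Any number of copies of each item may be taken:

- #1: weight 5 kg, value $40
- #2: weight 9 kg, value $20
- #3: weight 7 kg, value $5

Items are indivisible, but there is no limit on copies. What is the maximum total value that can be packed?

Best value-per-unit is #1 at 40/5, and filling with it alone uses weight 7×5=35. No mix of the others beats 7×40 = 280.

$280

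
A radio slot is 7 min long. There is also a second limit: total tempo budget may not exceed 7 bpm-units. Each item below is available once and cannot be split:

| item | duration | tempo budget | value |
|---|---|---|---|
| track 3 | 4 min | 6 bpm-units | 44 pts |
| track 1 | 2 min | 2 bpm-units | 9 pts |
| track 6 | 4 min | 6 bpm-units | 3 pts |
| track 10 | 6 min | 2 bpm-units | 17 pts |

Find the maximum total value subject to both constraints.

44 pts

Feasible sets respecting both limits:
- track 3: duration 4, tempo budget 6, value 44
- track 10: duration 6, tempo budget 2, value 17
- track 1: duration 2, tempo budget 2, value 9
Best: 44 pts.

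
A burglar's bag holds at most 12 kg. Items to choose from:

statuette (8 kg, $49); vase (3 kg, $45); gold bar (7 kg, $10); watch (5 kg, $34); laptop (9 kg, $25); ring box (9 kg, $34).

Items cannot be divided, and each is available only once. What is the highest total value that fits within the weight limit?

Check high-value combinations within 12 kg:
- statuette+vase: weight 8+3=11, value 49+45=94
- vase+watch: weight 3+5=8, value 45+34=79
- vase+ring box: weight 3+9=12, value 45+34=79
Best: $94.

$94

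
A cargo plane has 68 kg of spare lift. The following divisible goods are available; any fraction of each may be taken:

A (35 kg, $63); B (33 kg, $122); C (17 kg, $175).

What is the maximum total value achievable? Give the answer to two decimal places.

329.40

Take in order of value per unit:
- C (175/17 per unit): all 17 → value 175, running total 175.00
- B (122/33 per unit): all 33 → value 122, running total 297.00
- A (63/35 per unit): 18 of 35 → value 18×63/35 = 32.4000, running total 329.40
Total 329.40.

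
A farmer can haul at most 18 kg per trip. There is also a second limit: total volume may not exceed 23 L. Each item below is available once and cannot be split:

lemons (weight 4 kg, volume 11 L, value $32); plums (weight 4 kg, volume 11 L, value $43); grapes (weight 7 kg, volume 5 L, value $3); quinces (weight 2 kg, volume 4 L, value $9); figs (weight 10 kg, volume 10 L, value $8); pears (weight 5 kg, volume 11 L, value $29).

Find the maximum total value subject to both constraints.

Feasible sets respecting both limits:
- lemons+plums: weight 8, volume 22, value 75
- plums+pears: weight 9, volume 22, value 72
- lemons+pears: weight 9, volume 22, value 61
- plums+grapes+quinces: weight 13, volume 20, value 55
Best: $75.

$75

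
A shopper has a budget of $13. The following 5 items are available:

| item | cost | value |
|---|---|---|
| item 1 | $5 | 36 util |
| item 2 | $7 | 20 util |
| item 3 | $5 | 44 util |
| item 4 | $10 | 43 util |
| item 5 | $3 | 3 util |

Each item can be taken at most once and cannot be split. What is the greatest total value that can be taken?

83 util

Check high-value combinations within $13:
- item 1+item 3+item 5: cost 5+5+3=13, value 36+44+3=83
- item 1+item 3: cost 5+5=10, value 36+44=80
- item 2+item 3: cost 7+5=12, value 20+44=64
- item 1+item 2: cost 5+7=12, value 36+20=56
Best: 83 util.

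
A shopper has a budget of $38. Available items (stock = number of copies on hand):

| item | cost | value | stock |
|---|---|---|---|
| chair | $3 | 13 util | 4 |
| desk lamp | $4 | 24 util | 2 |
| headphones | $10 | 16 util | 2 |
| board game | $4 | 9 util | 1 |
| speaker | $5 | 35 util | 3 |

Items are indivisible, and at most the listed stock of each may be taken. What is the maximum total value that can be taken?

Best selections within cost 38 and stock limits:
- 4×chair + 2×desk lamp + 3×speaker: cost 35, value 205
- 3×chair + 2×desk lamp + 1×board game + 3×speaker: cost 36, value 201
- 3×chair + 2×desk lamp + 3×speaker: cost 32, value 192
Best: 205 util.

205 util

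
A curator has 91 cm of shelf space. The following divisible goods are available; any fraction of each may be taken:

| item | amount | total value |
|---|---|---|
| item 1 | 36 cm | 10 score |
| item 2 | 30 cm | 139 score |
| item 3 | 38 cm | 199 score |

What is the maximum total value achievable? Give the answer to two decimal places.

Take in order of value per unit:
- item 3 (199/38 per unit): all 38 → value 199, running total 199.00
- item 2 (139/30 per unit): all 30 → value 139, running total 338.00
- item 1 (10/36 per unit): 23 of 36 → value 23×10/36 = 6.3889, running total 344.39
Total 344.39.

344.39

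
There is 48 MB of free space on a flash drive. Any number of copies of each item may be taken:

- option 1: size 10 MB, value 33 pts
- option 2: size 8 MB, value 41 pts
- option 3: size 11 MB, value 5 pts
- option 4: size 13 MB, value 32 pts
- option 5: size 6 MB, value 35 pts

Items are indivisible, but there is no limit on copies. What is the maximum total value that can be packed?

Best value-per-unit is option 5 at 35/6, and filling with it alone uses size 8×6=48. No mix of the others beats 8×35 = 280.

280 pts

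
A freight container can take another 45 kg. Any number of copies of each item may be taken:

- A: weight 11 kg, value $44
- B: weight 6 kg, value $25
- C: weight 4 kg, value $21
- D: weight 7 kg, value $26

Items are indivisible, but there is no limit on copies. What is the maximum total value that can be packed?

$231

Best value-per-unit is C at 21/4, and filling with it alone uses weight 11×4=44. No mix of the others beats 11×21 = 231.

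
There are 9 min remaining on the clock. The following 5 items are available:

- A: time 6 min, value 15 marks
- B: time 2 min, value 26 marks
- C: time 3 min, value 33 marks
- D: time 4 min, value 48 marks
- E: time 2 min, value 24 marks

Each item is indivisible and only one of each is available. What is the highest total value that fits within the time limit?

107 marks

This is a 0/1 knapsack; check combinations near the capacity.
- B+C+D: time 2+3+4=9, value 26+33+48=107
- C+D+E: time 3+4+2=9, value 33+48+24=105
- B+D+E: time 2+4+2=8, value 26+48+24=98
- B+C+E: time 2+3+2=7, value 26+33+24=83
- C+D: time 3+4=7, value 33+48=81
Best: 107 marks.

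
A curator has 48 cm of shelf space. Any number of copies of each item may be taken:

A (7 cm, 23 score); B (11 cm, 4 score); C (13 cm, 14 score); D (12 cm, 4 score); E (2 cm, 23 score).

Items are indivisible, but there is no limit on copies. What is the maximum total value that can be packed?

552 score

Best value-per-unit is E at 23/2, and filling with it alone uses length 24×2=48. No mix of the others beats 24×23 = 552.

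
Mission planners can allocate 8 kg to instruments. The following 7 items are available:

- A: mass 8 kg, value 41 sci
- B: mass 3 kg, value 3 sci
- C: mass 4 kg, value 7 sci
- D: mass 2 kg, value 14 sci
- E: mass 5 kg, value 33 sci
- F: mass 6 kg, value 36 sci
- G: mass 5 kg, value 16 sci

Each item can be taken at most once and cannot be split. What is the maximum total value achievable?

Check high-value combinations within 8 kg:
- D+F: mass 2+6=8, value 14+36=50
- D+E: mass 2+5=7, value 14+33=47
- A: mass 8, value 41
Best: 50 sci.

50 sci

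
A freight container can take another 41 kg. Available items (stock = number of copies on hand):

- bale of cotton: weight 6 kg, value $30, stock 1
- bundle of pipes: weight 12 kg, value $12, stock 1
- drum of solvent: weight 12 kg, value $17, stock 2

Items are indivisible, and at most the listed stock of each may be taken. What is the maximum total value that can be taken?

Best selections within weight 41 and stock limits:
- 1×bale of cotton + 2×drum of solvent: weight 30, value 64
- 1×bale of cotton + 1×bundle of pipes + 1×drum of solvent: weight 30, value 59
- 1×bale of cotton + 1×drum of solvent: weight 18, value 47
Best: $64.

$64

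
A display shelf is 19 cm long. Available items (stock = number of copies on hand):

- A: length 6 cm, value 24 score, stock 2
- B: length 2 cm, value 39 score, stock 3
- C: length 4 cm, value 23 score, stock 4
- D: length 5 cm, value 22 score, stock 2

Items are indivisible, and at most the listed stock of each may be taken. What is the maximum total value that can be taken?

Best selections within length 19 and stock limits:
- 3×B + 3×C: length 18, value 186
- 3×B + 2×C + 1×D: length 19, value 185
- 2×A + 3×B: length 18, value 165
Best: 186 score.

186 score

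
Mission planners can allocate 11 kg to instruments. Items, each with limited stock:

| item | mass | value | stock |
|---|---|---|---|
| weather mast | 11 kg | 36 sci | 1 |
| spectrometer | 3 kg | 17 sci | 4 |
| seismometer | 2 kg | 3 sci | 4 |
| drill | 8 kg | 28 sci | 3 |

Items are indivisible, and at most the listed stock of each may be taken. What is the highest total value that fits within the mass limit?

54 sci

Top feasible selections:
- 3×spectrometer + 1×seismometer: mass 11, value 54
- 3×spectrometer: mass 9, value 51
- 1×spectrometer + 1×drill: mass 11, value 45
Best: 54 sci.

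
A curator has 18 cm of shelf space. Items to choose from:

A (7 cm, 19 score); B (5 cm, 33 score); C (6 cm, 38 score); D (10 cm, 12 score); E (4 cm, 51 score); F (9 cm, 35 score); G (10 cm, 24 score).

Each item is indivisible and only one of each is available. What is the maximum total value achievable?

122 score

This is a 0/1 knapsack; check combinations near the capacity.
- B+C+E: length 5+6+4=15, value 33+38+51=122
- B+E+F: length 5+4+9=18, value 33+51+35=119
- A+C+E: length 7+6+4=17, value 19+38+51=108
- A+B+E: length 7+5+4=16, value 19+33+51=103
- A+B+C: length 7+5+6=18, value 19+33+38=90
Best: 122 score.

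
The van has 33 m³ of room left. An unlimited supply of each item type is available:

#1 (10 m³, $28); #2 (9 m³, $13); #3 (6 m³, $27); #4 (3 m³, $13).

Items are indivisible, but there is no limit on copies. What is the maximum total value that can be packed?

$148

Best value-per-unit is #3 at 27/6; filling with it alone gives 5×27 = 135.
Optimal mix: 5×#3 + 1×#4 → volume 33, value 148.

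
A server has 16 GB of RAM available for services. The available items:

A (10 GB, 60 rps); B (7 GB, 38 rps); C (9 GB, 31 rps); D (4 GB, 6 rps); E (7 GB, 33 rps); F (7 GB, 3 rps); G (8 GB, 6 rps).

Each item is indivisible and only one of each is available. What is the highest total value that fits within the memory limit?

71 rps

Check high-value combinations within 16 GB:
- B+E: memory 7+7=14, value 38+33=71
- B+C: memory 7+9=16, value 38+31=69
- A+D: memory 10+4=14, value 60+6=66
Best: 71 rps.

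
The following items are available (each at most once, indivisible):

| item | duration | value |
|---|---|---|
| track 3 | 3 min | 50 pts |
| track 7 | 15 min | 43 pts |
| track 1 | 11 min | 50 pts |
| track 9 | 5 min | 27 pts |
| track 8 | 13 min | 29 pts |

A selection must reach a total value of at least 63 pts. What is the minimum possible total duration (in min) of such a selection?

8

Subsets with value ≥ 63, sorted by total duration:
- track 3+track 9: duration 8, value 77
- track 3+track 1: duration 14, value 100
- track 3+track 8: duration 16, value 79
Minimum duration: 8 min.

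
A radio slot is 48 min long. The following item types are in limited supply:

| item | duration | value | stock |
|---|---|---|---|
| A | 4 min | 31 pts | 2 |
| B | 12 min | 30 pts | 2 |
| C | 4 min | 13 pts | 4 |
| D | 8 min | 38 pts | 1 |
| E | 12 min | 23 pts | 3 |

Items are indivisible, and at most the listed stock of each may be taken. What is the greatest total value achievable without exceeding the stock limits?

Best selections within duration 48 and stock limits:
- 2×A + 2×B + 2×C + 1×D: duration 48, value 186
- 2×A + 1×B + 4×C + 1×D: duration 44, value 182
- 2×A + 1×B + 2×C + 1×D + 1×E: duration 48, value 179
- 2×A + 4×C + 1×D + 1×E: duration 44, value 175
Best: 186 pts.

186 pts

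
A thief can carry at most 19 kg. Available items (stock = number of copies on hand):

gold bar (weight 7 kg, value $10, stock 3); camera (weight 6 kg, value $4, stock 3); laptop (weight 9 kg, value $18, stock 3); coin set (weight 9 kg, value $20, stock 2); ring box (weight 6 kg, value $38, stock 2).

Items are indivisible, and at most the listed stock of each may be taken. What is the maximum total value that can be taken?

$86

Top feasible selections:
- 1×gold bar + 2×ring box: weight 19, value 86
- 1×camera + 2×ring box: weight 18, value 80
Best: $86.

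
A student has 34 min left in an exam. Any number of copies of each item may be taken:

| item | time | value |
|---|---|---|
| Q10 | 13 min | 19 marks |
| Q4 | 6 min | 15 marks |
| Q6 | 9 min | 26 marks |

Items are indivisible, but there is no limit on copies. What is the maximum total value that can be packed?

Best value-per-unit is Q6 at 26/9; filling with it alone gives 3×26 = 78.
Optimal mix: 1×Q4 + 3×Q6 → time 33, value 93.

93 marks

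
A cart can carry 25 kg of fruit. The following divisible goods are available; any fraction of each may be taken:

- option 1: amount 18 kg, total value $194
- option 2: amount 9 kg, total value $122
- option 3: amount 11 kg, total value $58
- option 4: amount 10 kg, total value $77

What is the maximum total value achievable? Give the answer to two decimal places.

294.44

Take in order of value per unit:
- option 2 (122/9 per unit): all 9 → value 122, running total 122.00
- option 1 (194/18 per unit): 16 of 18 → value 16×194/18 = 172.4444, running total 294.44
Total 294.44.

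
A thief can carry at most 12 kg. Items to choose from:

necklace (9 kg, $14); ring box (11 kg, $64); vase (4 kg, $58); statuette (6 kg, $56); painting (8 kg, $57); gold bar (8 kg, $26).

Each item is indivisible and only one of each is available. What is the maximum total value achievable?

Check high-value combinations within 12 kg:
- vase+painting: weight 4+8=12, value 58+57=115
- vase+statuette: weight 4+6=10, value 58+56=114
- vase+gold bar: weight 4+8=12, value 58+26=84
Best: $115.

$115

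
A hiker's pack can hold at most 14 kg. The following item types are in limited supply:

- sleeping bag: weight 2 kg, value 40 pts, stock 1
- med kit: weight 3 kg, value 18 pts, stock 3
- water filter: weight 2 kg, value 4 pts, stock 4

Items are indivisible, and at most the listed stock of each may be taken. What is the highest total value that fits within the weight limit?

Top feasible selections:
- 1×sleeping bag + 3×med kit + 1×water filter: weight 13, value 98
- 1×sleeping bag + 3×med kit: weight 11, value 94
- 1×sleeping bag + 2×med kit + 3×water filter: weight 14, value 88
Best: 98 pts.

98 pts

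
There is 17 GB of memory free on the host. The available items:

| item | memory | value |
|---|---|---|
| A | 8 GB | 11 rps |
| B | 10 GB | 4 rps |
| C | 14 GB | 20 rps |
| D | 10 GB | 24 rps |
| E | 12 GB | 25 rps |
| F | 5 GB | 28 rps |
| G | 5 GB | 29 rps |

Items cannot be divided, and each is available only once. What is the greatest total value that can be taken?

Check high-value combinations within 17 GB:
- F+G: memory 5+5=10, value 28+29=57
- E+G: memory 12+5=17, value 25+29=54
- D+G: memory 10+5=15, value 24+29=53
- E+F: memory 12+5=17, value 25+28=53
Best: 57 rps.

57 rps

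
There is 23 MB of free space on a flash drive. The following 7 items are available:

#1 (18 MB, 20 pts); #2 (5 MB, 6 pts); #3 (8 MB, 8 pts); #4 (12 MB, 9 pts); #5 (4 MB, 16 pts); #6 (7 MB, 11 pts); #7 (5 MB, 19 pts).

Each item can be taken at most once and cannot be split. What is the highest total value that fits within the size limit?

52 pts

Check high-value combinations within 23 MB:
- #2+#5+#6+#7: size 5+4+7+5=21, value 6+16+11+19=52
- #2+#3+#5+#7: size 5+8+4+5=22, value 6+8+16+19=49
- #5+#6+#7: size 4+7+5=16, value 16+11+19=46
- #4+#5+#7: size 12+4+5=21, value 9+16+19=44
- #3+#5+#7: size 8+4+5=17, value 8+16+19=43
Best: 52 pts.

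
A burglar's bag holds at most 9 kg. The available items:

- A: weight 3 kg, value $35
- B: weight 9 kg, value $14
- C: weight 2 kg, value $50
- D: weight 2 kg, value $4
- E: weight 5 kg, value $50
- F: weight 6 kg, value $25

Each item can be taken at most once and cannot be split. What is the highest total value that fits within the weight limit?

Check high-value combinations within 9 kg:
- C+D+E: weight 2+2+5=9, value 50+4+50=104
- C+E: weight 2+5=7, value 50+50=100
- A+C+D: weight 3+2+2=7, value 35+50+4=89
Best: $104.

$104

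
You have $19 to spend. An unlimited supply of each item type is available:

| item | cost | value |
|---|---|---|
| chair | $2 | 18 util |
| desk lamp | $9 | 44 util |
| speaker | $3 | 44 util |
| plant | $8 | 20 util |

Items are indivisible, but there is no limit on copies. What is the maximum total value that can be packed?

264 util

Best value-per-unit is speaker at 44/3, and filling with it alone uses cost 6×3=18. No mix of the others beats 6×44 = 264.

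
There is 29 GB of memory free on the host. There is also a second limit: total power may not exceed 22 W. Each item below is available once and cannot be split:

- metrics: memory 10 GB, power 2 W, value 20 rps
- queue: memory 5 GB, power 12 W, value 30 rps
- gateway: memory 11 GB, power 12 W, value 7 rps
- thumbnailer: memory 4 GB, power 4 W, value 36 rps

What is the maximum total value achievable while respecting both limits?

Feasible sets respecting both limits:
- metrics+queue+thumbnailer: memory 19, power 18, value 86
- queue+thumbnailer: memory 9, power 16, value 66
- metrics+gateway+thumbnailer: memory 25, power 18, value 63
- metrics+thumbnailer: memory 14, power 6, value 56
Best: 86 rps.

86 rps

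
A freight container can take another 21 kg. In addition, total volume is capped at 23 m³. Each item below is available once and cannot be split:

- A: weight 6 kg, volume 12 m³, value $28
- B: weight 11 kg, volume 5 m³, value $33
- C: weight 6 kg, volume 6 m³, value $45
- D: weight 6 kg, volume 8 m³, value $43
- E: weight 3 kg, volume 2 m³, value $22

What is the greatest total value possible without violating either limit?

$110

Feasible sets respecting both limits:
- C+D+E: weight 15, volume 16, value 110
- B+C+E: weight 20, volume 13, value 100
- B+D+E: weight 20, volume 15, value 98
Best: $110.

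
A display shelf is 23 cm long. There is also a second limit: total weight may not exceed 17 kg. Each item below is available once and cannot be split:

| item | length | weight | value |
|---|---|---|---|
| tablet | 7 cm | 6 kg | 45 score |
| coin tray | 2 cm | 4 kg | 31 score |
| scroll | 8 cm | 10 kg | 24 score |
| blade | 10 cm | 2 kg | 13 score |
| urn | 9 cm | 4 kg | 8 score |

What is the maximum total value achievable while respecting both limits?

89 score

Feasible sets respecting both limits:
- tablet+coin tray+blade: length 19, weight 12, value 89
- tablet+coin tray+urn: length 18, weight 14, value 84
- tablet+coin tray: length 9, weight 10, value 76
- tablet+scroll: length 15, weight 16, value 69
Best: 89 score.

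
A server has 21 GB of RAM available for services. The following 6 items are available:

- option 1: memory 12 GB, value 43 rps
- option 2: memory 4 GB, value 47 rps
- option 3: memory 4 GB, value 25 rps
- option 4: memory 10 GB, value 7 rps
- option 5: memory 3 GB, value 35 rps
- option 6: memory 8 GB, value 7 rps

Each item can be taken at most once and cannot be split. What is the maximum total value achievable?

Check high-value combinations within 21 GB:
- option 1+option 2+option 5: memory 12+4+3=19, value 43+47+35=125
- option 1+option 2+option 3: memory 12+4+4=20, value 43+47+25=115
- option 2+option 3+option 5+option 6: memory 4+4+3+8=19, value 47+25+35+7=114
Best: 125 rps.

125 rps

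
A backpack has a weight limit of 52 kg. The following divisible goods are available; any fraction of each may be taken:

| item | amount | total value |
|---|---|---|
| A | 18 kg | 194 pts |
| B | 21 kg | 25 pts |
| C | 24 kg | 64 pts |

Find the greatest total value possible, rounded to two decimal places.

Take in order of value per unit:
- A (194/18 per unit): all 18 → value 194, running total 194.00
- C (64/24 per unit): all 24 → value 64, running total 258.00
- B (25/21 per unit): 10 of 21 → value 10×25/21 = 11.9048, running total 269.90
Total 269.90.

269.90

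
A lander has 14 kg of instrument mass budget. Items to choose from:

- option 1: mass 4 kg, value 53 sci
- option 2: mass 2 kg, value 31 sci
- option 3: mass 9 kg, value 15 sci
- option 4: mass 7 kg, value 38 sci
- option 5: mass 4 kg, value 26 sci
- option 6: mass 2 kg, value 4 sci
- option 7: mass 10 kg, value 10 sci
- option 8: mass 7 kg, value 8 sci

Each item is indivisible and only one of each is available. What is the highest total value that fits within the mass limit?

122 sci

Check high-value combinations within 14 kg:
- option 1+option 2+option 4: mass 4+2+7=13, value 53+31+38=122
- option 1+option 2+option 5+option 6: mass 4+2+4+2=12, value 53+31+26+4=114
- option 1+option 2+option 5: mass 4+2+4=10, value 53+31+26=110
- option 2+option 4+option 5: mass 2+7+4=13, value 31+38+26=95
Best: 122 sci.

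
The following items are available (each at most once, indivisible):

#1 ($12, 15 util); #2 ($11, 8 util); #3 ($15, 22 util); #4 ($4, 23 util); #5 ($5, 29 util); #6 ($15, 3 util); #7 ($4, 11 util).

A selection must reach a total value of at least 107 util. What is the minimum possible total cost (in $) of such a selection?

51

Subsets with value ≥ 107, sorted by total cost:
- #1+#2+#3+#4+#5+#7: cost 51, value 108
- #1+#2+#3+#4+#5+#6+#7: cost 66, value 111
Minimum cost: 51 $.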